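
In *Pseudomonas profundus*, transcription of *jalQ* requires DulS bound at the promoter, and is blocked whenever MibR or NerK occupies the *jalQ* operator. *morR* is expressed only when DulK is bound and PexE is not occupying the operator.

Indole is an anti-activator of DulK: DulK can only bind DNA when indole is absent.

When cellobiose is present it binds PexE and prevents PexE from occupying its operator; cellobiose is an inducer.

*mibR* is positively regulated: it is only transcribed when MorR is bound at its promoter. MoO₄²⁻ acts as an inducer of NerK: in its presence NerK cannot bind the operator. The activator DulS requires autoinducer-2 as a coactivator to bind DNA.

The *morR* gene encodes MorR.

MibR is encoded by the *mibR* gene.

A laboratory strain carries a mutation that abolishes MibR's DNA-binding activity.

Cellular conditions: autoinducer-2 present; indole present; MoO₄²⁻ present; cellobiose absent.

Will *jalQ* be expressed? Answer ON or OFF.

ON

MibR is non-functional in this strain, so it has no effect.
MoO₄²⁻ is present, so NerK is inactive.
Autoinducer-2 is present, so DulS is active.
No repressor is bound and DulS is active, so *jalQ* is transcribed.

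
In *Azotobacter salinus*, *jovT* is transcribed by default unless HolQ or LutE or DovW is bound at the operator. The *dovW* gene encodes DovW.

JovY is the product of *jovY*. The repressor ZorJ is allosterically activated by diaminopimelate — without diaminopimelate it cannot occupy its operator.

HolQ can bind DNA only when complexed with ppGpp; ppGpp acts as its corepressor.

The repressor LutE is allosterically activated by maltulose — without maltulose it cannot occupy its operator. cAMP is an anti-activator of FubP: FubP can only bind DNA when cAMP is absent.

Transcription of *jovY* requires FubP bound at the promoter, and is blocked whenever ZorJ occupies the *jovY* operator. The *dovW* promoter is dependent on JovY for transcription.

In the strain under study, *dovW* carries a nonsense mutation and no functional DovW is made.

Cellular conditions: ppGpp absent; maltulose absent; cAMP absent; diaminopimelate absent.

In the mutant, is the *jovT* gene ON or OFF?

ON

ppGpp is absent, so HolQ is inactive.
Maltulose is absent, so LutE is inactive.
DovW is non-functional in this strain, so it has no effect.
With no repressor bound, *jovT* is transcribed.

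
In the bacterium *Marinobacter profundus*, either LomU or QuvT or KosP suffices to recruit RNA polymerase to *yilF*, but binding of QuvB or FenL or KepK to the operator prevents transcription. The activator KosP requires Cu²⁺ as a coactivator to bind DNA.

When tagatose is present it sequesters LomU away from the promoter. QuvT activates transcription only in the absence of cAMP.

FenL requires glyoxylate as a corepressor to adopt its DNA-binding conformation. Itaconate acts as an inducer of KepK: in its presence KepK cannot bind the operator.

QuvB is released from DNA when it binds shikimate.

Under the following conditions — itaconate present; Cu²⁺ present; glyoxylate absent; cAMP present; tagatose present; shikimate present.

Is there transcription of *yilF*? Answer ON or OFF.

Tagatose is present, so LomU is inactive.
cAMP is present, so QuvT is inactive.
Shikimate is present, so QuvB is inactive.
Glyoxylate is absent, so FenL is inactive.
Cu²⁺ is present, so KosP is active.
Itaconate is present, so KepK is inactive.
Activator KosP is present, so *yilF* is transcribed.

ON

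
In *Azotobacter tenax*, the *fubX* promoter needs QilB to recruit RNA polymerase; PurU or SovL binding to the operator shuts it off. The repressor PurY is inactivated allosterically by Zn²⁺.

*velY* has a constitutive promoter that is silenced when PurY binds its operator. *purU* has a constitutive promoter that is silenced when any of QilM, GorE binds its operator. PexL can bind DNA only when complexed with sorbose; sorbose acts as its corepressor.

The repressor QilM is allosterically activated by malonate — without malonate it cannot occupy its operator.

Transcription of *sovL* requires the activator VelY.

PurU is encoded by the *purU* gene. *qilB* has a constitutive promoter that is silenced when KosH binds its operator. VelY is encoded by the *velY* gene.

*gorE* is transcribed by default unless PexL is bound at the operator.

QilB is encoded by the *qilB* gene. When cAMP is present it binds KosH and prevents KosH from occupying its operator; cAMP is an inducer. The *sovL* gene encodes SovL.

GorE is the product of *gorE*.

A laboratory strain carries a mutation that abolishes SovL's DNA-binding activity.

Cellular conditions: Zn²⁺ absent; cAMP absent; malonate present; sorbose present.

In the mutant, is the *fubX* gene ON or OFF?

Malonate is present, so QilM is active.
Sorbose is present, so PexL is active.
With repressor PexL bound, *gorE* is not transcribed.
So GorE is not produced.
With repressor QilM bound, *purU* is not transcribed.
So PurU is not produced.
SovL is non-functional in this strain, so it has no effect.
cAMP is absent, so KosH is active.
With repressor KosH bound, *qilB* is not transcribed.
So QilB is not produced.
Required activator QilB is absent, so *fubX* is not transcribed.

OFF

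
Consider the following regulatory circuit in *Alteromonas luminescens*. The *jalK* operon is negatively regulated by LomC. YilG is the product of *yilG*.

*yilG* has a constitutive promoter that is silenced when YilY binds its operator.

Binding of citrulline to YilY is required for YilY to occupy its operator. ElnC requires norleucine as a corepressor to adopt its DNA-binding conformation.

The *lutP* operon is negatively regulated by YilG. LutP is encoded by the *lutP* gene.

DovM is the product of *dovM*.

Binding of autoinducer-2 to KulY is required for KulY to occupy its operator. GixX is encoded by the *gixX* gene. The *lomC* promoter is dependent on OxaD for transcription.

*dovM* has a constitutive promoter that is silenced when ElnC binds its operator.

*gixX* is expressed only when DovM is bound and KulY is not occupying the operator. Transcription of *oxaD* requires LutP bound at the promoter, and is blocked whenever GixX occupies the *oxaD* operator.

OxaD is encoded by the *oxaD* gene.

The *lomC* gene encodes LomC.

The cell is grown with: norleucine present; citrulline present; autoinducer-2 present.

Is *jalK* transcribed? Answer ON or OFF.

Citrulline is present, so YilY is active.
With repressor YilY bound, *yilG* is not transcribed.
So YilG is not produced.
With no repressor bound, *lutP* is transcribed.
So LutP is produced and active.
Norleucine is present, so ElnC is active.
With repressor ElnC bound, *dovM* is not transcribed.
So DovM is not produced.
Autoinducer-2 is present, so KulY is active.
With repressor KulY bound, *gixX* is not transcribed.
So GixX is not produced.
No repressor is bound and LutP is active, so *oxaD* is transcribed.
So OxaD is produced and active.
No repressor is bound and OxaD is active, so *lomC* is transcribed.
So LomC is produced and active.
With repressor LomC bound, *jalK* is not transcribed.

OFF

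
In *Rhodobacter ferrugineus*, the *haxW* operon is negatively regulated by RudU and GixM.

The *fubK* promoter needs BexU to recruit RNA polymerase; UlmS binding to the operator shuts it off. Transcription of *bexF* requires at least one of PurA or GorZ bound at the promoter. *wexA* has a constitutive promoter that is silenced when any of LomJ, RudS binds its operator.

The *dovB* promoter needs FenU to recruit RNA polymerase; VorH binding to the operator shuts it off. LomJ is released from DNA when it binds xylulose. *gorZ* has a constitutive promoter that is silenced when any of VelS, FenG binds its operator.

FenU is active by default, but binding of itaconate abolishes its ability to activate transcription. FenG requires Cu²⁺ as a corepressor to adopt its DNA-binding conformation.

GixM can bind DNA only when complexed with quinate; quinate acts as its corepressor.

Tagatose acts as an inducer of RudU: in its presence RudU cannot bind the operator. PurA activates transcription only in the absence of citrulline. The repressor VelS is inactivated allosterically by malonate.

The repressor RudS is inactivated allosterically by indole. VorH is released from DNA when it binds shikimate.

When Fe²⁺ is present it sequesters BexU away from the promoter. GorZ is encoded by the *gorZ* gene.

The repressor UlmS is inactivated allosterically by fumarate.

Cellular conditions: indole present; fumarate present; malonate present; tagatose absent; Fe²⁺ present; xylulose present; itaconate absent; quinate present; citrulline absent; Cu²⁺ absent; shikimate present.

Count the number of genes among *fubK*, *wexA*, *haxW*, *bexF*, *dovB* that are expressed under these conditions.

3

Fumarate is present, so UlmS is inactive.
Fe²⁺ is present, so BexU is inactive.
Required activator BexU is absent, so *fubK* is not transcribed.
→ *fubK* is OFF.
Xylulose is present, so LomJ is inactive.
Indole is present, so RudS is inactive.
With no repressor bound, *wexA* is transcribed.
→ *wexA* is ON.
Tagatose is absent, so RudU is active.
Quinate is present, so GixM is active.
With repressor RudU bound, *haxW* is not transcribed.
→ *haxW* is OFF.
Citrulline is absent, so PurA is active.
Malonate is present, so VelS is inactive.
Cu²⁺ is absent, so FenG is inactive.
With no repressor bound, *gorZ* is transcribed.
So GorZ is produced and active.
Activator PurA is present, so *bexF* is transcribed.
→ *bexF* is ON.
Shikimate is present, so VorH is inactive.
Itaconate is absent, so FenU is active.
No repressor is bound and FenU is active, so *dovB* is transcribed.
→ *dovB* is ON.
3 of the 5 genes are transcribed.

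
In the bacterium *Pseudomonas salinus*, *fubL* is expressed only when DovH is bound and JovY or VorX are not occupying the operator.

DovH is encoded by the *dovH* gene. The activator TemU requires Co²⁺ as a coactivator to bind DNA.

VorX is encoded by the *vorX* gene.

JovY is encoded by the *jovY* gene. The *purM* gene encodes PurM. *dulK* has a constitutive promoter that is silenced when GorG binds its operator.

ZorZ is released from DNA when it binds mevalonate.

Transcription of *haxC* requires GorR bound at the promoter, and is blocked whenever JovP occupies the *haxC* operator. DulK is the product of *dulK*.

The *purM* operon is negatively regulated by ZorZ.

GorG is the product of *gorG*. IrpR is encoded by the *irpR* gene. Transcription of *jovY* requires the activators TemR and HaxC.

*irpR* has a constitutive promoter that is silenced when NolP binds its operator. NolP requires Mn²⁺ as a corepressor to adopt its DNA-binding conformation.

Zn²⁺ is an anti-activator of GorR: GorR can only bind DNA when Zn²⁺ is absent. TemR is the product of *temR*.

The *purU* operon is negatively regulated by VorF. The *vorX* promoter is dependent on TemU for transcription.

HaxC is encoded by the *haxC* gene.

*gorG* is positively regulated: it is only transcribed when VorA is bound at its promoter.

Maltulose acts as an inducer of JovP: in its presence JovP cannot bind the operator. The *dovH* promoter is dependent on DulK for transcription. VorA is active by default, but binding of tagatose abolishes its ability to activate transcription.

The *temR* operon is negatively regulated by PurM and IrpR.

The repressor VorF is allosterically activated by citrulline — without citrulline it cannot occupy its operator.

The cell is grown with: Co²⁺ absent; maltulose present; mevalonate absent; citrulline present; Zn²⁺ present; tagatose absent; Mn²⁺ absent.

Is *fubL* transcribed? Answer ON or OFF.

Tagatose is absent, so VorA is active.
No repressor is bound and VorA is active, so *gorG* is transcribed.
So GorG is produced and active.
With repressor GorG bound, *dulK* is not transcribed.
So DulK is not produced.
Required activator DulK is absent, so *dovH* is not transcribed.
So DovH is not produced.
Mevalonate is absent, so ZorZ is active.
With repressor ZorZ bound, *purM* is not transcribed.
So PurM is not produced.
Mn²⁺ is absent, so NolP is inactive.
With no repressor bound, *irpR* is transcribed.
So IrpR is produced and active.
With repressor IrpR bound, *temR* is not transcribed.
So TemR is not produced.
Zn²⁺ is present, so GorR is inactive.
Maltulose is present, so JovP is inactive.
Required activator GorR is absent, so *haxC* is not transcribed.
So HaxC is not produced.
Required activator TemR is absent, so *jovY* is not transcribed.
So JovY is not produced.
Co²⁺ is absent, so TemU is inactive.
Required activator TemU is absent, so *vorX* is not transcribed.
So VorX is not produced.
Required activator DovH is absent, so *fubL* is not transcribed.

OFF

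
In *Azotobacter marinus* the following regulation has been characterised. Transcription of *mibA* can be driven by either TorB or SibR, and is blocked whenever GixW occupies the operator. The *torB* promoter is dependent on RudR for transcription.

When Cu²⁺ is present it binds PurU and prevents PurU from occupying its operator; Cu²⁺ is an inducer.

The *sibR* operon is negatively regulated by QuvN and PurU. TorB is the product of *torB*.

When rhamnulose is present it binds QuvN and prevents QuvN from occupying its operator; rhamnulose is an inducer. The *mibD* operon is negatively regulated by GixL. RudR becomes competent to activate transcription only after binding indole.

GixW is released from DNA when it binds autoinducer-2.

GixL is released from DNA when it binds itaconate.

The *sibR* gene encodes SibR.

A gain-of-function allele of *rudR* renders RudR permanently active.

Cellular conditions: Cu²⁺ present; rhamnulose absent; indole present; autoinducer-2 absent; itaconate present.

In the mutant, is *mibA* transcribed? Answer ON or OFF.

Autoinducer-2 is absent, so GixW is active.
RudR is constitutively active in this strain.
No repressor is bound and RudR is active, so *torB* is transcribed.
So TorB is produced and active.
Rhamnulose is absent, so QuvN is active.
Cu²⁺ is present, so PurU is inactive.
With repressor QuvN bound, *sibR* is not transcribed.
So SibR is not produced.
With repressor GixW bound, *mibA* is not transcribed.

OFF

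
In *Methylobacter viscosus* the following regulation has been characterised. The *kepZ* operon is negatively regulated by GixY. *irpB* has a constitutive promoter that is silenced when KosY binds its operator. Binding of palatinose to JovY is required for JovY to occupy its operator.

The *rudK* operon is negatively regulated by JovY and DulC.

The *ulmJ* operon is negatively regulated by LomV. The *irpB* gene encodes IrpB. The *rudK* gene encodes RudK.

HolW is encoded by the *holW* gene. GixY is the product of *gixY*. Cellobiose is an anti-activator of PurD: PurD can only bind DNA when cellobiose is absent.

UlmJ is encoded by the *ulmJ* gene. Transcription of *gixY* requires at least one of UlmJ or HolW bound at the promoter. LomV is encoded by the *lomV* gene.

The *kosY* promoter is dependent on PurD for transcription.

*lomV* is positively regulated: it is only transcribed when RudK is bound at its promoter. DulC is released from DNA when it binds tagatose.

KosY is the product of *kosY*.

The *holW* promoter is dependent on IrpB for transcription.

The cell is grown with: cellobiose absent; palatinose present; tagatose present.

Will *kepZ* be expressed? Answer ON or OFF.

Palatinose is present, so JovY is active.
Tagatose is present, so DulC is inactive.
With repressor JovY bound, *rudK* is not transcribed.
So RudK is not produced.
Required activator RudK is absent, so *lomV* is not transcribed.
So LomV is not produced.
With no repressor bound, *ulmJ* is transcribed.
So UlmJ is produced and active.
Cellobiose is absent, so PurD is active.
No repressor is bound and PurD is active, so *kosY* is transcribed.
So KosY is produced and active.
With repressor KosY bound, *irpB* is not transcribed.
So IrpB is not produced.
Required activator IrpB is absent, so *holW* is not transcribed.
So HolW is not produced.
Activator UlmJ is present, so *gixY* is transcribed.
So GixY is produced and active.
With repressor GixY bound, *kepZ* is not transcribed.

OFF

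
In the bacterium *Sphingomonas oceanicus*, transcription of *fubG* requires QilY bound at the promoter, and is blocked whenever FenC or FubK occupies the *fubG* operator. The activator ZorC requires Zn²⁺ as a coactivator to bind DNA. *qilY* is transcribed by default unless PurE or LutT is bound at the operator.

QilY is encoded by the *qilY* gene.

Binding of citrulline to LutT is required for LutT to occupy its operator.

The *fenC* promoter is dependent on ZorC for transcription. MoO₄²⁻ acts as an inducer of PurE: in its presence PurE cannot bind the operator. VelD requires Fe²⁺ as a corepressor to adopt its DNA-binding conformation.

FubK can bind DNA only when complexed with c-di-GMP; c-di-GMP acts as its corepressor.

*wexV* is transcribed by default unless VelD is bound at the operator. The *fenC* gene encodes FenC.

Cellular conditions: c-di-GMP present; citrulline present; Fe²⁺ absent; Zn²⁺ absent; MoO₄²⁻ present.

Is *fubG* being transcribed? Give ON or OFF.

OFF

Zn²⁺ is absent, so ZorC is inactive.
Required activator ZorC is absent, so *fenC* is not transcribed.
So FenC is not produced.
MoO₄²⁻ is present, so PurE is inactive.
Citrulline is present, so LutT is active.
With repressor LutT bound, *qilY* is not transcribed.
So QilY is not produced.
c-di-GMP is present, so FubK is active.
With repressor FubK bound, *fubG* is not transcribed.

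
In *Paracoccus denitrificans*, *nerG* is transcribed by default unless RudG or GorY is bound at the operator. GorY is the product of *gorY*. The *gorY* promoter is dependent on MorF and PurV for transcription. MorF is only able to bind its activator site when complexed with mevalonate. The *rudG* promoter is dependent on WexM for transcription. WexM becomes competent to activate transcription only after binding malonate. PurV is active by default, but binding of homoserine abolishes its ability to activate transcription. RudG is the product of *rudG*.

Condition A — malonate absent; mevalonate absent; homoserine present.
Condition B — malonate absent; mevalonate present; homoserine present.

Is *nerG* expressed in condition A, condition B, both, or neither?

both

Condition A:
Malonate is absent, so WexM is inactive.
Required activator WexM is absent, so *rudG* is not transcribed.
So RudG is not produced.
Mevalonate is absent, so MorF is inactive.
Homoserine is present, so PurV is inactive.
Required activator MorF is absent, so *gorY* is not transcribed.
So GorY is not produced.
With no repressor bound, *nerG* is transcribed.
→ *nerG* is ON in A.
Condition B:
Malonate is absent, so WexM is inactive.
Required activator WexM is absent, so *rudG* is not transcribed.
So RudG is not produced.
Mevalonate is present, so MorF is active.
Homoserine is present, so PurV is inactive.
Required activator PurV is absent, so *gorY* is not transcribed.
So GorY is not produced.
With no repressor bound, *nerG* is transcribed.
→ *nerG* is ON in B.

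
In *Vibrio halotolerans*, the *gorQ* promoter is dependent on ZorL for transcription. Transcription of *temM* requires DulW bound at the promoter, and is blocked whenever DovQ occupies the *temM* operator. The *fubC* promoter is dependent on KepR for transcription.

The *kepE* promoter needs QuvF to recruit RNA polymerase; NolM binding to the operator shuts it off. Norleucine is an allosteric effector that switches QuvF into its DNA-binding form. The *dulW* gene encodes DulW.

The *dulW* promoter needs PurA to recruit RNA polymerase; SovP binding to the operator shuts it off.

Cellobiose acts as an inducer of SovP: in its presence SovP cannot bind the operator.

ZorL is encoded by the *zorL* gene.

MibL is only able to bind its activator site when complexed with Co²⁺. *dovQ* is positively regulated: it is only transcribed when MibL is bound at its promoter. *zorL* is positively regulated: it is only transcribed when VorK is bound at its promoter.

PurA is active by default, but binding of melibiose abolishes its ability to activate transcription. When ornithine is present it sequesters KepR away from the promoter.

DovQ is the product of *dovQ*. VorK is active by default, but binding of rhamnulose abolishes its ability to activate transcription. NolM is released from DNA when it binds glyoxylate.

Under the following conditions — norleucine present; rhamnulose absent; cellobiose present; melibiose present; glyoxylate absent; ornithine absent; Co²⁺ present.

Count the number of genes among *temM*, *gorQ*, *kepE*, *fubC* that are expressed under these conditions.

2

Melibiose is present, so PurA is inactive.
Cellobiose is present, so SovP is inactive.
Required activator PurA is absent, so *dulW* is not transcribed.
So DulW is not produced.
Co²⁺ is present, so MibL is active.
No repressor is bound and MibL is active, so *dovQ* is transcribed.
So DovQ is produced and active.
With repressor DovQ bound, *temM* is not transcribed.
→ *temM* is OFF.
Rhamnulose is absent, so VorK is active.
No repressor is bound and VorK is active, so *zorL* is transcribed.
So ZorL is produced and active.
No repressor is bound and ZorL is active, so *gorQ* is transcribed.
→ *gorQ* is ON.
Glyoxylate is absent, so NolM is active.
Norleucine is present, so QuvF is active.
With repressor NolM bound, *kepE* is not transcribed.
→ *kepE* is OFF.
Ornithine is absent, so KepR is active.
No repressor is bound and KepR is active, so *fubC* is transcribed.
→ *fubC* is ON.
2 of the 4 genes are transcribed.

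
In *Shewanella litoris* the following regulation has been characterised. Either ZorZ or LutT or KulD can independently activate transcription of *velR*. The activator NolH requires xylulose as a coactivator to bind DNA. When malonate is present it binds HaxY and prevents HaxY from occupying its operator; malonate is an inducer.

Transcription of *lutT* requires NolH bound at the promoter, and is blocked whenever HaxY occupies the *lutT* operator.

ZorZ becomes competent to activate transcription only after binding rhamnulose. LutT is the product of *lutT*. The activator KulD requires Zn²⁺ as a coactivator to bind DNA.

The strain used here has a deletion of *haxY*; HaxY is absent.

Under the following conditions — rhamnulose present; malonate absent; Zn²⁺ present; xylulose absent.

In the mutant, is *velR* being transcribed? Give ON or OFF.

Rhamnulose is present, so ZorZ is active.
HaxY is non-functional in this strain, so it has no effect.
Xylulose is absent, so NolH is inactive.
Required activator NolH is absent, so *lutT* is not transcribed.
So LutT is not produced.
Zn²⁺ is present, so KulD is active.
Activator ZorZ is present, so *velR* is transcribed.

ON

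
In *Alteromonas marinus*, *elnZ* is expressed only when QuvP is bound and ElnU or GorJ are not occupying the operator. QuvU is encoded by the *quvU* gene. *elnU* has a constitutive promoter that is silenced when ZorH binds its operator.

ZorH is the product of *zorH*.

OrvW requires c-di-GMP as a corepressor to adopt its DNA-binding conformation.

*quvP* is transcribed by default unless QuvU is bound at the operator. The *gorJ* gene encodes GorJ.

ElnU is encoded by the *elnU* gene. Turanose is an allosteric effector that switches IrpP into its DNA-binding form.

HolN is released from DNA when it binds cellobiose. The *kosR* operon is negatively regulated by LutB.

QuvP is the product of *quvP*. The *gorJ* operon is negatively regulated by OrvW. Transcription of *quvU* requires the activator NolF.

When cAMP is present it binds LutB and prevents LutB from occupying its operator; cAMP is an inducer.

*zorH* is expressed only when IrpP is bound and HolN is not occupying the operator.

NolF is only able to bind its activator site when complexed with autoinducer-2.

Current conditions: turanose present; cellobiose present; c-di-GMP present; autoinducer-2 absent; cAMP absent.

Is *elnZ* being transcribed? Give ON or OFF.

Cellobiose is present, so HolN is inactive.
Turanose is present, so IrpP is active.
No repressor is bound and IrpP is active, so *zorH* is transcribed.
So ZorH is produced and active.
With repressor ZorH bound, *elnU* is not transcribed.
So ElnU is not produced.
c-di-GMP is present, so OrvW is active.
With repressor OrvW bound, *gorJ* is not transcribed.
So GorJ is not produced.
Autoinducer-2 is absent, so NolF is inactive.
Required activator NolF is absent, so *quvU* is not transcribed.
So QuvU is not produced.
With no repressor bound, *quvP* is transcribed.
So QuvP is produced and active.
No repressor is bound and QuvP is active, so *elnZ* is transcribed.

ON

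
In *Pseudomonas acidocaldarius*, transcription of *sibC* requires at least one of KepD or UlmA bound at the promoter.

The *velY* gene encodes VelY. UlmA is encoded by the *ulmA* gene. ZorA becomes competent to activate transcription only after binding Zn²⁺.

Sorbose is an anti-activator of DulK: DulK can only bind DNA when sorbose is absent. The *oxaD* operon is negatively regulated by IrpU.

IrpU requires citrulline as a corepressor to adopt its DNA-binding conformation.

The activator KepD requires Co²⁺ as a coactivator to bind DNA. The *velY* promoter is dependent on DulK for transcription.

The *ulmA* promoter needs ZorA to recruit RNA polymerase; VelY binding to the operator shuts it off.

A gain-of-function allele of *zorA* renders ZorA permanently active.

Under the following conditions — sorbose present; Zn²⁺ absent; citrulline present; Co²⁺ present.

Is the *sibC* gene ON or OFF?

ON

Co²⁺ is present, so KepD is active.
ZorA is constitutively active in this strain.
Sorbose is present, so DulK is inactive.
Required activator DulK is absent, so *velY* is not transcribed.
So VelY is not produced.
No repressor is bound and ZorA is active, so *ulmA* is transcribed.
So UlmA is produced and active.
Activator KepD is present, so *sibC* is transcribed.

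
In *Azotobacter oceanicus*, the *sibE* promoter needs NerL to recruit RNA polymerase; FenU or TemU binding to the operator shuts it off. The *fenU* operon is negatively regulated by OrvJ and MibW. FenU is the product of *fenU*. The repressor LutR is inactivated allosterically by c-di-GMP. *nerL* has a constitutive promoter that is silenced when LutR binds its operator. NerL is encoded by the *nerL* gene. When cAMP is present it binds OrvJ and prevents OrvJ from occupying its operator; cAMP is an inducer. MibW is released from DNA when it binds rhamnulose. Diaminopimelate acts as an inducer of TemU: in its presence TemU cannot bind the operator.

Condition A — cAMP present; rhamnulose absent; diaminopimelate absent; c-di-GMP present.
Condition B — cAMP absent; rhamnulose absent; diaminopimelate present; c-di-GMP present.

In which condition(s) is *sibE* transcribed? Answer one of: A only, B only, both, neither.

B only

Condition A:
cAMP is present, so OrvJ is inactive.
Rhamnulose is absent, so MibW is active.
With repressor MibW bound, *fenU* is not transcribed.
So FenU is not produced.
Diaminopimelate is absent, so TemU is active.
c-di-GMP is present, so LutR is inactive.
With no repressor bound, *nerL* is transcribed.
So NerL is produced and active.
With repressor TemU bound, *sibE* is not transcribed.
→ *sibE* is OFF in A.
Condition B:
cAMP is absent, so OrvJ is active.
Rhamnulose is absent, so MibW is active.
With repressor OrvJ bound, *fenU* is not transcribed.
So FenU is not produced.
Diaminopimelate is present, so TemU is inactive.
c-di-GMP is present, so LutR is inactive.
With no repressor bound, *nerL* is transcribed.
So NerL is produced and active.
No repressor is bound and NerL is active, so *sibE* is transcribed.
→ *sibE* is ON in B.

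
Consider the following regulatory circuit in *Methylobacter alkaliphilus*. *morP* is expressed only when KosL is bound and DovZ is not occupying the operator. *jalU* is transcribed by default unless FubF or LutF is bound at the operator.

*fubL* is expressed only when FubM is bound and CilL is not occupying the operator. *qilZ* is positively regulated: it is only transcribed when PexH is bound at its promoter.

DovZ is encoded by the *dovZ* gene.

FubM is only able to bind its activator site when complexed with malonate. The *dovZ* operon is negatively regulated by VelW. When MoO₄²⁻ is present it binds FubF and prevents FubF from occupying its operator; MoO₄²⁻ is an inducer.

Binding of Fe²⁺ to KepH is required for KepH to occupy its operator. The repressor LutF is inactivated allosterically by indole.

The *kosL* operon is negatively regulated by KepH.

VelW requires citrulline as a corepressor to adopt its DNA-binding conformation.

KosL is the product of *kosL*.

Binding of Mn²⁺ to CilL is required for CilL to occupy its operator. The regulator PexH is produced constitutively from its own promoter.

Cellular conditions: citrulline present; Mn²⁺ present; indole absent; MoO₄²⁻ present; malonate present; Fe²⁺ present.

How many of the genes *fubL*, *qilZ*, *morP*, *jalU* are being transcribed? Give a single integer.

1

Malonate is present, so FubM is active.
Mn²⁺ is present, so CilL is active.
With repressor CilL bound, *fubL* is not transcribed.
→ *fubL* is OFF.
PexH is produced constitutively and is active.
No repressor is bound and PexH is active, so *qilZ* is transcribed.
→ *qilZ* is ON.
Fe²⁺ is present, so KepH is active.
With repressor KepH bound, *kosL* is not transcribed.
So KosL is not produced.
Citrulline is present, so VelW is active.
With repressor VelW bound, *dovZ* is not transcribed.
So DovZ is not produced.
Required activator KosL is absent, so *morP* is not transcribed.
→ *morP* is OFF.
MoO₄²⁻ is present, so FubF is inactive.
Indole is absent, so LutF is active.
With repressor LutF bound, *jalU* is not transcribed.
→ *jalU* is OFF.
1 of the 4 genes is transcribed.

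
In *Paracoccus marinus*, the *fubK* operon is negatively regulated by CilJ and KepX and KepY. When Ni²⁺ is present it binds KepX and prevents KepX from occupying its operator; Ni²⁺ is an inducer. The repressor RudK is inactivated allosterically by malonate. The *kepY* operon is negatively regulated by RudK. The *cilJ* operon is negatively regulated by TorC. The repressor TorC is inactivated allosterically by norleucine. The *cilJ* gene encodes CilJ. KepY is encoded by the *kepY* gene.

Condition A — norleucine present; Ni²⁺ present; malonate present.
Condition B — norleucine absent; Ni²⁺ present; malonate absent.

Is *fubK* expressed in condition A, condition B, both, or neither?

Condition A:
Norleucine is present, so TorC is inactive.
With no repressor bound, *cilJ* is transcribed.
So CilJ is produced and active.
Ni²⁺ is present, so KepX is inactive.
Malonate is present, so RudK is inactive.
With no repressor bound, *kepY* is transcribed.
So KepY is produced and active.
With repressor CilJ bound, *fubK* is not transcribed.
→ *fubK* is OFF in A.
Condition B:
Norleucine is absent, so TorC is active.
With repressor TorC bound, *cilJ* is not transcribed.
So CilJ is not produced.
Ni²⁺ is present, so KepX is inactive.
Malonate is absent, so RudK is active.
With repressor RudK bound, *kepY* is not transcribed.
So KepY is not produced.
With no repressor bound, *fubK* is transcribed.
→ *fubK* is ON in B.

B only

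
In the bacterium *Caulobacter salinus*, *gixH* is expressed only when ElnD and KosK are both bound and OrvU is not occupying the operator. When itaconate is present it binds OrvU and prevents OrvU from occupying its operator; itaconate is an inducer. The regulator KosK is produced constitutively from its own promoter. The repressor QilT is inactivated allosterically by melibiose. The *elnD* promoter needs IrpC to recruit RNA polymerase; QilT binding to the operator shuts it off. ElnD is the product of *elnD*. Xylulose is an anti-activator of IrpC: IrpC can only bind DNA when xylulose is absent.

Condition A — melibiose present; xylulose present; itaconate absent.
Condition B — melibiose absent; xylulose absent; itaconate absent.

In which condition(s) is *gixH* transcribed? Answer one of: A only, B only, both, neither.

Condition A:
Melibiose is present, so QilT is inactive.
Xylulose is present, so IrpC is inactive.
Required activator IrpC is absent, so *elnD* is not transcribed.
So ElnD is not produced.
KosK is produced constitutively and is active.
Itaconate is absent, so OrvU is active.
With repressor OrvU bound, *gixH* is not transcribed.
→ *gixH* is OFF in A.
Condition B:
Melibiose is absent, so QilT is active.
Xylulose is absent, so IrpC is active.
With repressor QilT bound, *elnD* is not transcribed.
So ElnD is not produced.
KosK is produced constitutively and is active.
Itaconate is absent, so OrvU is active.
With repressor OrvU bound, *gixH* is not transcribed.
→ *gixH* is OFF in B.

neither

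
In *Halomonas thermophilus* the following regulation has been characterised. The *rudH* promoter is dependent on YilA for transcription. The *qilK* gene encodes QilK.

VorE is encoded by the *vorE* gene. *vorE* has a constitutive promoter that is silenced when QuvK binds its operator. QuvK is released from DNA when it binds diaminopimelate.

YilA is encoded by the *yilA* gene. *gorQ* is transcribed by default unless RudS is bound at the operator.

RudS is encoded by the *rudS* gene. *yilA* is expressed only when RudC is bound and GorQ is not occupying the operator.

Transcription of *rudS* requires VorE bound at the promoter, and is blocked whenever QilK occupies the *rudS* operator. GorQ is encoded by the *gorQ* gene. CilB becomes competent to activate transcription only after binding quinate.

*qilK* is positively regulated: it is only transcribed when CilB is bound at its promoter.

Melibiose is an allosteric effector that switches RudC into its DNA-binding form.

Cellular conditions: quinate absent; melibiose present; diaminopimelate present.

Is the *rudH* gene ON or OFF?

Diaminopimelate is present, so QuvK is inactive.
With no repressor bound, *vorE* is transcribed.
So VorE is produced and active.
Quinate is absent, so CilB is inactive.
Required activator CilB is absent, so *qilK* is not transcribed.
So QilK is not produced.
No repressor is bound and VorE is active, so *rudS* is transcribed.
So RudS is produced and active.
With repressor RudS bound, *gorQ* is not transcribed.
So GorQ is not produced.
Melibiose is present, so RudC is active.
No repressor is bound and RudC is active, so *yilA* is transcribed.
So YilA is produced and active.
No repressor is bound and YilA is active, so *rudH* is transcribed.

ON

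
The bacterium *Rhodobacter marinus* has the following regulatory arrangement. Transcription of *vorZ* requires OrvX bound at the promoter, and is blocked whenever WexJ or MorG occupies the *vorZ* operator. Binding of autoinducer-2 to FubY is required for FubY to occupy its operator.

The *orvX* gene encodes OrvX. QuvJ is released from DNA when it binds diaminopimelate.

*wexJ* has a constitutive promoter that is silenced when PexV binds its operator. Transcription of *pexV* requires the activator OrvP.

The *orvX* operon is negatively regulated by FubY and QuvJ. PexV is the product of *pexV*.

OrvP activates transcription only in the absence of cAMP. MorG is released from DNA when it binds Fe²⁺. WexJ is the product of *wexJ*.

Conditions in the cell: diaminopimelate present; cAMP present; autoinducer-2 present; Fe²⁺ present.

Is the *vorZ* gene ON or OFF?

Autoinducer-2 is present, so FubY is active.
Diaminopimelate is present, so QuvJ is inactive.
With repressor FubY bound, *orvX* is not transcribed.
So OrvX is not produced.
cAMP is present, so OrvP is inactive.
Required activator OrvP is absent, so *pexV* is not transcribed.
So PexV is not produced.
With no repressor bound, *wexJ* is transcribed.
So WexJ is produced and active.
Fe²⁺ is present, so MorG is inactive.
With repressor WexJ bound, *vorZ* is not transcribed.

OFF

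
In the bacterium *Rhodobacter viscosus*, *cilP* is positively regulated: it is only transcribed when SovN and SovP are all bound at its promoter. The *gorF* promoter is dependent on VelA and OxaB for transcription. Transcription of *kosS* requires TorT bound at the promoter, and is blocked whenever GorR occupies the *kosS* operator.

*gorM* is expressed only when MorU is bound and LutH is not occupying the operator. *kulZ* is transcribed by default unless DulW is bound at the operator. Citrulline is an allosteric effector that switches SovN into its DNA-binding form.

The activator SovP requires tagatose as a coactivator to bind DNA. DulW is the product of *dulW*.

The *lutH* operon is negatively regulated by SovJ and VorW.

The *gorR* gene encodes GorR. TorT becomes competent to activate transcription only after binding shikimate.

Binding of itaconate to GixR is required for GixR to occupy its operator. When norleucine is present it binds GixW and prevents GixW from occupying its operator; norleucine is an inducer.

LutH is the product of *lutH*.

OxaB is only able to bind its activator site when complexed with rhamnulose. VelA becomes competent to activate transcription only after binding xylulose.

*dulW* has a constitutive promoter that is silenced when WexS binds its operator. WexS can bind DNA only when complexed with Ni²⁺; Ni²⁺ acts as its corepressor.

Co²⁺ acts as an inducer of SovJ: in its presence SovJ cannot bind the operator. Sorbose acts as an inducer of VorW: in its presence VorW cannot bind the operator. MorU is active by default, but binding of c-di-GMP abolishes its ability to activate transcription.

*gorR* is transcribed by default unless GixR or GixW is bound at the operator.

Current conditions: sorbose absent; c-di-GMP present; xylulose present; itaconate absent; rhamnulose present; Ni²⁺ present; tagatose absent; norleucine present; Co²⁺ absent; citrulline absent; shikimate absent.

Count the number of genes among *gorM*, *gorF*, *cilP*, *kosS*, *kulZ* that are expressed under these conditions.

Co²⁺ is absent, so SovJ is active.
Sorbose is absent, so VorW is active.
With repressor SovJ bound, *lutH* is not transcribed.
So LutH is not produced.
c-di-GMP is present, so MorU is inactive.
Required activator MorU is absent, so *gorM* is not transcribed.
→ *gorM* is OFF.
Xylulose is present, so VelA is active.
Rhamnulose is present, so OxaB is active.
No repressor is bound and VelA and OxaB are active, so *gorF* is transcribed.
→ *gorF* is ON.
Citrulline is absent, so SovN is inactive.
Tagatose is absent, so SovP is inactive.
Required activator SovN is absent, so *cilP* is not transcribed.
→ *cilP* is OFF.
Itaconate is absent, so GixR is inactive.
Norleucine is present, so GixW is inactive.
With no repressor bound, *gorR* is transcribed.
So GorR is produced and active.
Shikimate is absent, so TorT is inactive.
With repressor GorR bound, *kosS* is not transcribed.
→ *kosS* is OFF.
Ni²⁺ is present, so WexS is active.
With repressor WexS bound, *dulW* is not transcribed.
So DulW is not produced.
With no repressor bound, *kulZ* is transcribed.
→ *kulZ* is ON.
2 of the 5 genes are transcribed.

2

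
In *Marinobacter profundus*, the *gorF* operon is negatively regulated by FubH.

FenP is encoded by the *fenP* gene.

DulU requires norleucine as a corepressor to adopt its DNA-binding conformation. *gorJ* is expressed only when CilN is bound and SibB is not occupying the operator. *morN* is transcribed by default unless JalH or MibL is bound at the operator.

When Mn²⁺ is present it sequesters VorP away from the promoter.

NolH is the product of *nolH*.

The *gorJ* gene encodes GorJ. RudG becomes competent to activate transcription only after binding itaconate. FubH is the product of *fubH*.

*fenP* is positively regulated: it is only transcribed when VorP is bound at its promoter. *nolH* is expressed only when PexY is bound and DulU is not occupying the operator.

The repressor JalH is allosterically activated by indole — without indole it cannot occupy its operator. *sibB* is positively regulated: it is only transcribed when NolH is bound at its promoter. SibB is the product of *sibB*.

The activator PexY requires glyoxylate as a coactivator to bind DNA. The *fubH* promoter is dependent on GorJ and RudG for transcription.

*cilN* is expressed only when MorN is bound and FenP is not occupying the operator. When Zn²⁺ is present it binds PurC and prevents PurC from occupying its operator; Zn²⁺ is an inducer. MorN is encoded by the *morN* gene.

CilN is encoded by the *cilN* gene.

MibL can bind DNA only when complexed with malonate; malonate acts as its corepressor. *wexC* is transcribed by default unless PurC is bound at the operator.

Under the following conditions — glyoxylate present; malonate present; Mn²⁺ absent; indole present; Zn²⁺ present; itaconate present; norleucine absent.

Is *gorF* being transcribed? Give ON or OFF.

ON

Mn²⁺ is absent, so VorP is active.
No repressor is bound and VorP is active, so *fenP* is transcribed.
So FenP is produced and active.
Indole is present, so JalH is active.
Malonate is present, so MibL is active.
With repressor JalH bound, *morN* is not transcribed.
So MorN is not produced.
With repressor FenP bound, *cilN* is not transcribed.
So CilN is not produced.
Glyoxylate is present, so PexY is active.
Norleucine is absent, so DulU is inactive.
No repressor is bound and PexY is active, so *nolH* is transcribed.
So NolH is produced and active.
No repressor is bound and NolH is active, so *sibB* is transcribed.
So SibB is produced and active.
With repressor SibB bound, *gorJ* is not transcribed.
So GorJ is not produced.
Itaconate is present, so RudG is active.
Required activator GorJ is absent, so *fubH* is not transcribed.
So FubH is not produced.
With no repressor bound, *gorF* is transcribed.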